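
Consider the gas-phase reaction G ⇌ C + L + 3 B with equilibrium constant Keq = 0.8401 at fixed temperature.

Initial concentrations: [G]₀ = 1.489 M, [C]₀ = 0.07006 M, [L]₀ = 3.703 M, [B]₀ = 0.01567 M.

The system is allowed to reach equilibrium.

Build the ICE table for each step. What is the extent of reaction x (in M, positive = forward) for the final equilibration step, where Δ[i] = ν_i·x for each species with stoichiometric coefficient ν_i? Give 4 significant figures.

Q₀ = 6.7040e-07 vs Keq = 0.8401 ⇒ Q<K, forward
Step 1:
                    G           C           L           B
  Initial       1.489     0.07006       3.703     0.01567
  Change      -0.2906      0.2906      0.2906      0.8718
  Equil         1.198      0.3607       3.994      0.8875
  solve Keq expr → x = 0.2906; check Q = 0.8401

x = 0.2906 M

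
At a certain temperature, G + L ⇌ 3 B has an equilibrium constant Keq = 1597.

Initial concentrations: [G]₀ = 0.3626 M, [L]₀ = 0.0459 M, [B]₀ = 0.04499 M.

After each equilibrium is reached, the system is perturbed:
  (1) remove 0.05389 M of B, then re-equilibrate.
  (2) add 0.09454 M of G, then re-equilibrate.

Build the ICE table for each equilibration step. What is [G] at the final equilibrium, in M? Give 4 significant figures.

Q₀ = 0.005472 vs Keq = 1597 ⇒ Q<K, forward
Step 1:
                   G          L          B
  Initial     0.3626     0.0459    0.04499
  Change    -0.04589   -0.04589     0.1377
  Equil       0.3167 1.2048e-05     0.1827
  solve Keq expr → x = 0.04589; check Q = 1597
Then remove 0.05389 M of B.
Step 2:
                   G          L          B
  Initial     0.3167 1.2048e-05     0.1288
  Change  -7.8247e-06 -7.8247e-06 2.3474e-05
  Equil       0.3167 4.2234e-06     0.1288
  solve Keq expr → x = 7.8247e-06; check Q = 1597
Then add 0.09454 M of G.
Step 3:
                   G          L          B
  Initial     0.4112 4.2234e-06     0.1288
  Change  -9.7068e-07 -9.7068e-07 2.9120e-06
  Equil       0.4112 3.2527e-06     0.1288
  solve Keq expr → x = 9.7068e-07; check Q = 1597

[G]_eq = 0.4112 M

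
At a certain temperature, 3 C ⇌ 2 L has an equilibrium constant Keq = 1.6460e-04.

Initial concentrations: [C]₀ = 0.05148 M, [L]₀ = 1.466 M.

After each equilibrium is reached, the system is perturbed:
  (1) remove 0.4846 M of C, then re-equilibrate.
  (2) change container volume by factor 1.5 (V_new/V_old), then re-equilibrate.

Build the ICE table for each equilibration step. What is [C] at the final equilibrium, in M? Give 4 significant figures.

Q₀ = 1.5753e+04 vs Keq = 1.6460e-04 ⇒ Q>K, reverse
Step 1:
                   C          L
  init       0.05148      1.466
  Δ            2.137     -1.424
  eq           2.188    0.04153
  solve Keq expr → x = -0.7122; check Q = 1.6460e-04
Then remove 0.4846 M of C.
Step 2:
                   C          L
  init         1.704    0.04153
  Δ          0.01879   -0.01253
  eq           1.722      0.029
  solve Keq expr → x = -0.006264; check Q = 1.6460e-04
Then change container volume by factor 1.5 (V_new/V_old).
Step 3:
                   C          L
  init         1.148    0.01933
  Δ         0.005162  -0.003441
  eq           1.153    0.01589
  solve Keq expr → x = -0.001721; check Q = 1.6460e-04

[C]_eq = 1.153 M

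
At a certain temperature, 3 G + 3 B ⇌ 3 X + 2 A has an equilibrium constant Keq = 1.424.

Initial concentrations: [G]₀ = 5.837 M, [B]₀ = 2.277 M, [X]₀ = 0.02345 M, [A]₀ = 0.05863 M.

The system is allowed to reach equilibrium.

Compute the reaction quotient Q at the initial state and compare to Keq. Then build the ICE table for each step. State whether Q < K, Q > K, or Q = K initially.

Q₀ = 1.8880e-11; Q < K (proceeds forward)

Q₀ = 1.8880e-11 vs Keq = 1.424 ⇒ Q<K, forward
Step 1:
                    G           B           X           A
  init          5.837       2.277     0.02345     0.05863
  Δ            -1.806      -1.806       1.806       1.204
  eq            4.031      0.4712       1.829       1.263
  solve Keq expr → x = 0.6019; check Q = 1.424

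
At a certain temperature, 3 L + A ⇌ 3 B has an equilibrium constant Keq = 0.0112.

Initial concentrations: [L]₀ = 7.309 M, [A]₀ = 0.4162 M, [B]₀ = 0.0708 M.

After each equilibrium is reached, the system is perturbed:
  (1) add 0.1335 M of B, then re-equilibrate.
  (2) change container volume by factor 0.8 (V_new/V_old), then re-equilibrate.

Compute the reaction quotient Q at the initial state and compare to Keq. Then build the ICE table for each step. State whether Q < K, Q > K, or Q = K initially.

Q₀ = 2.1839e-06; Q < K (proceeds forward)

Q₀ = 2.1839e-06 vs Keq = 0.0112 ⇒ Q<K, forward
Step 1:
                   L          A          B
  Initial      7.309     0.4162     0.0708
  Change     -0.7416    -0.2472     0.7416
  Equil        6.567      0.169     0.8124
  solve Keq expr → x = 0.2472; check Q = 0.0112
Then add 0.1335 M of B.
Step 2:
                   L          A          B
  Initial      6.567      0.169     0.9459
  Change     0.08151    0.02717   -0.08151
  Equil        6.649     0.1962     0.8644
  solve Keq expr → x = -0.02717; check Q = 0.0112
Then change container volume by factor 0.8 (V_new/V_old).
Step 3:
                   L          A          B
  Initial      8.311     0.2452       1.08
  Change    -0.04976   -0.01659    0.04976
  Equil        8.261     0.2286       1.13
  solve Keq expr → x = 0.01659; check Q = 0.0112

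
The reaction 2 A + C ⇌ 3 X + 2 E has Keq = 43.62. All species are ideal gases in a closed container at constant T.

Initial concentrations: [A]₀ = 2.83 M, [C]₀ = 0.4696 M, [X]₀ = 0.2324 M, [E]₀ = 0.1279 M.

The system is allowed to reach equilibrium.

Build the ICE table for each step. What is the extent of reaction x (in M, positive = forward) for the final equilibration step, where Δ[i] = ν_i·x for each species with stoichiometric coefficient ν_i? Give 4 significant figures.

x = 0.4452 M

Q₀ = 5.4594e-05 vs Keq = 43.62 ⇒ Q<K, forward
Step 1:
                  A         C         X         E
  Initial      2.83    0.4696    0.2324    0.1279
  Change    -0.8905   -0.4452     1.336    0.8905
  Equil        1.94   0.02437     1.568     1.018
  solve Keq expr → x = 0.4452; check Q = 43.62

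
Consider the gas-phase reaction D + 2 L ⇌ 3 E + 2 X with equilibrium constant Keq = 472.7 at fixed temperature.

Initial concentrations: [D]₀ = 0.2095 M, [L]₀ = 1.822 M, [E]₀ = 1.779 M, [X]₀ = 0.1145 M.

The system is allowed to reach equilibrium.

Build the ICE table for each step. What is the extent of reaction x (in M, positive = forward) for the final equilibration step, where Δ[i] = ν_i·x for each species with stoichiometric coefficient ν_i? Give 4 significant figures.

x = 0.2055 M

Q₀ = 0.1061 vs Keq = 472.7 ⇒ Q<K, forward
Step 1:
                  D         L         E         X
  init       0.2095     1.822     1.779    0.1145
  Δ         -0.2055   -0.4109    0.6164    0.4109
  eq       0.004032     1.411     2.395    0.5254
  solve Keq expr → x = 0.2055; check Q = 472.7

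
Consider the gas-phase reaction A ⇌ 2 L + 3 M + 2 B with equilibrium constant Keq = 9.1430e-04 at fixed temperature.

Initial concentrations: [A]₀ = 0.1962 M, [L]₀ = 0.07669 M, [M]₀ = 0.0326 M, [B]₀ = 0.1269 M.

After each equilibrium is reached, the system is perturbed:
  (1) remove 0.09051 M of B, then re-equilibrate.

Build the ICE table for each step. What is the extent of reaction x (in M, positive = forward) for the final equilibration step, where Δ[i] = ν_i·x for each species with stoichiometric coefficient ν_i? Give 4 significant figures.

x = 0.009962 M

Q₀ = 1.6725e-08 vs Keq = 9.1430e-04 ⇒ Q<K, forward
Step 1:
                    A           L           M           B
  Initial      0.1962     0.07669      0.0326      0.1269
  Change     -0.08179      0.1636      0.2454      0.1636
  Equil        0.1144      0.2403       0.278      0.2905
  solve Keq expr → x = 0.08179; check Q = 9.1430e-04
Then remove 0.09051 M of B.
Step 2:
                    A           L           M           B
  Initial      0.1144      0.2403       0.278         0.2
  Change    -0.009962     0.01992     0.02989     0.01992
  Equil        0.1045      0.2602      0.3078      0.2199
  solve Keq expr → x = 0.009962; check Q = 9.1430e-04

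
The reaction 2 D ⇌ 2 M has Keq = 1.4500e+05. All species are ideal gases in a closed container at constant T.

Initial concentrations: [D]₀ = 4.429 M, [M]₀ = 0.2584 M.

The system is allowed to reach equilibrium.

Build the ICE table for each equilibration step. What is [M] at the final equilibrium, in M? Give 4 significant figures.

Q₀ = 0.003404 vs Keq = 1.4500e+05 ⇒ Q<K, forward
Step 1:
                  D         M
  Initial     4.429    0.2584
  Change     -4.417     4.417
  Equil     0.01228     4.675
  solve Keq expr → x = 2.208; check Q = 1.4500e+05

[M]_eq = 4.675 M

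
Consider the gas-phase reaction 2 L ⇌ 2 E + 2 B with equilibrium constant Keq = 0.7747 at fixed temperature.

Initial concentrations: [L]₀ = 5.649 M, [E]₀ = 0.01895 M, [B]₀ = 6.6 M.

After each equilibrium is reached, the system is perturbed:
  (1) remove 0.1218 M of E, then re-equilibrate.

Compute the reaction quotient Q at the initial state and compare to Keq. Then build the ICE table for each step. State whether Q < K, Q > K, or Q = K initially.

Q₀ = 4.9019e-04 vs Keq = 0.7747 ⇒ Q<K, forward
Step 1:
                    L           E           B
  I             5.649     0.01895         6.6
  C           -0.5986      0.5986      0.5986
  E              5.05      0.6175       7.199
  solve Keq expr → x = 0.2993; check Q = 0.7747
Then remove 0.1218 M of E.
Step 2:
                    L           E           B
  I              5.05      0.4957       7.199
  C           -0.1011      0.1011      0.1011
  E             4.949      0.5968         7.3
  solve Keq expr → x = 0.05053; check Q = 0.7747

Q₀ = 4.9019e-04; Q < K (proceeds forward)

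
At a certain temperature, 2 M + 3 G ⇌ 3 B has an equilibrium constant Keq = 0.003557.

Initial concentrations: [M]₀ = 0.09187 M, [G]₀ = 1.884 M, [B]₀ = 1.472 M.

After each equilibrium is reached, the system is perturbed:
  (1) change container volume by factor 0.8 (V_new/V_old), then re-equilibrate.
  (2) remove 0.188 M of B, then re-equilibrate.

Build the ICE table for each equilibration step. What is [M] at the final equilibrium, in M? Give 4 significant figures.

Q₀ = 56.51 vs Keq = 0.003557 ⇒ Q>K, reverse
Step 1:
                    M           G           B
  init        0.09187       1.884       1.472
  Δ            0.7191       1.079      -1.079
  eq            0.811       2.963      0.3933
  solve Keq expr → x = -0.3596; check Q = 0.003557
Then change container volume by factor 0.8 (V_new/V_old).
Step 2:
                    M           G           B
  init          1.014       3.703      0.4916
  Δ           -0.0375    -0.05625     0.05625
  eq           0.9763       3.647      0.5479
  solve Keq expr → x = 0.01875; check Q = 0.003557
Then remove 0.188 M of B.
Step 3:
                    M           G           B
  init         0.9763       3.647      0.3599
  Δ          -0.08989     -0.1348      0.1348
  eq           0.8864       3.512      0.4947
  solve Keq expr → x = 0.04495; check Q = 0.003557

[M]_eq = 0.8864 M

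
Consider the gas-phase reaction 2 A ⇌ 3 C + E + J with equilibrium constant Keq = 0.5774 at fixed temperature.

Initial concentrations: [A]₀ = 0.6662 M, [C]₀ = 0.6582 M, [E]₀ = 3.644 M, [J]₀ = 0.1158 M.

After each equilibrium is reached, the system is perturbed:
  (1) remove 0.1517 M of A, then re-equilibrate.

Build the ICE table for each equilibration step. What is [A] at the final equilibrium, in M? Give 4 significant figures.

[A]_eq = 0.4985 M

Q₀ = 0.2711 vs Keq = 0.5774 ⇒ Q<K, forward
Step 1:
                   A          C          E          J
  Initial     0.6662     0.6582      3.644     0.1158
  Change    -0.05568    0.08352    0.02784    0.02784
  Equil       0.6105     0.7417      3.672     0.1436
  solve Keq expr → x = 0.02784; check Q = 0.5774
Then remove 0.1517 M of A.
Step 2:
                   A          C          E          J
  Initial     0.4588     0.7417      3.672     0.1436
  Change     0.03971   -0.05956   -0.01985   -0.01985
  Equil       0.4985     0.6822      3.652     0.1238
  solve Keq expr → x = -0.01985; check Q = 0.5774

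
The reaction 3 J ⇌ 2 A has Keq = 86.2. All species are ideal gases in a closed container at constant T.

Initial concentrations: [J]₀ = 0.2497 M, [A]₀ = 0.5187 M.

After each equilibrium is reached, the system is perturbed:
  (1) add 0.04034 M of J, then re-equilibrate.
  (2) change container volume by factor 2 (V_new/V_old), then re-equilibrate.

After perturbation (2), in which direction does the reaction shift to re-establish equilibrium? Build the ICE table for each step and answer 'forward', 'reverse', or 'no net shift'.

Q₀ = 17.28 vs Keq = 86.2 ⇒ Q<K, forward
Step 1:
                  J         A
  init       0.2497    0.5187
  Δ        -0.09223   0.06148
  eq         0.1575    0.5802
  solve Keq expr → x = 0.03074; check Q = 86.2
Then add 0.04034 M of J.
Step 2:
                  J         A
  init       0.1978    0.5802
  Δ        -0.03602   0.02402
  eq         0.1618    0.6042
  solve Keq expr → x = 0.01201; check Q = 86.2
Then change container volume by factor 2 (V_new/V_old).
Step 3:
                  J         A
  init      0.08089    0.3021
  Δ         0.01827  -0.01218
  eq        0.09916    0.2899
  solve Keq expr → x = -0.006089; check Q = 86.2

Direction: reverse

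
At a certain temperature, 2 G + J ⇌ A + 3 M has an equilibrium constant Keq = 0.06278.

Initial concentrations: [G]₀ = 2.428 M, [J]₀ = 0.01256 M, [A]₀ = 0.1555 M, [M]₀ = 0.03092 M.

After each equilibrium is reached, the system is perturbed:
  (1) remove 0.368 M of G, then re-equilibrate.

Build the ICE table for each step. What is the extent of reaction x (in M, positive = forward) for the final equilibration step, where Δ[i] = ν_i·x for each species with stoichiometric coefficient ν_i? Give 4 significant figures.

Q₀ = 6.2081e-05 vs Keq = 0.06278 ⇒ Q<K, forward
Step 1:
                   G          J          A          M
  Initial      2.428    0.01256     0.1555    0.03092
  Change    -0.02483   -0.01241    0.01241    0.03724
  Equil        2.403 1.4665e-04     0.1679    0.06816
  solve Keq expr → x = 0.01241; check Q = 0.06278
Then remove 0.368 M of G.
Step 2:
                   G          J          A          M
  Initial      2.035 1.4665e-04     0.1679    0.06816
  Change  1.1245e-04 5.6225e-05 -5.6225e-05 -1.6867e-04
  Equil        2.035 2.0288e-04     0.1679    0.06799
  solve Keq expr → x = -5.6225e-05; check Q = 0.06278

x = -5.6225e-05 M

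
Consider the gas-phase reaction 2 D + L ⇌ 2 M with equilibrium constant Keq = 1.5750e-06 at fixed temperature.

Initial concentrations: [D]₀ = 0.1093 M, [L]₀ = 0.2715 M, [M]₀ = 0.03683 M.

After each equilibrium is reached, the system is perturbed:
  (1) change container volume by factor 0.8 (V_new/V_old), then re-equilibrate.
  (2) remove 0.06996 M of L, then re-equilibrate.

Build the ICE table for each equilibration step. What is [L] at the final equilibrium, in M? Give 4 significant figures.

Q₀ = 0.4182 vs Keq = 1.5750e-06 ⇒ Q>K, reverse
Step 1:
                   D          L          M
  I           0.1093     0.2715    0.03683
  C          0.03673    0.01837   -0.03673
  E            0.146     0.2899 9.8670e-05
  solve Keq expr → x = -0.01837; check Q = 1.5750e-06
Then change container volume by factor 0.8 (V_new/V_old).
Step 2:
                   D          L          M
  I           0.1825     0.3623 1.2334e-04
  C       -1.4546e-05 -7.2728e-06 1.4546e-05
  E           0.1825     0.3623 1.3788e-04
  solve Keq expr → x = 7.2728e-06; check Q = 1.5750e-06
Then remove 0.06996 M of L.
Step 3:
                   D          L          M
  I           0.1825     0.2924 1.3788e-04
  C       1.4014e-05 7.0070e-06 -1.4014e-05
  E           0.1825     0.2924 1.2387e-04
  solve Keq expr → x = -7.0070e-06; check Q = 1.5750e-06

[L]_eq = 0.2924 M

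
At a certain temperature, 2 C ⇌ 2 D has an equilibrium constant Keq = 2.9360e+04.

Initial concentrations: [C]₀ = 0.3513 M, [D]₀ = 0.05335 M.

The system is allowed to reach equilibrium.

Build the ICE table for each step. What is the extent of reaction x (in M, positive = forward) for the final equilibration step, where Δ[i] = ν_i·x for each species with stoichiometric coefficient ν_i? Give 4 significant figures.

Q₀ = 0.02306 vs Keq = 2.9360e+04 ⇒ Q<K, forward
Step 1:
                    C           D
  init         0.3513     0.05335
  Δ            -0.349       0.349
  eq         0.002348      0.4023
  solve Keq expr → x = 0.1745; check Q = 2.9360e+04

x = 0.1745 M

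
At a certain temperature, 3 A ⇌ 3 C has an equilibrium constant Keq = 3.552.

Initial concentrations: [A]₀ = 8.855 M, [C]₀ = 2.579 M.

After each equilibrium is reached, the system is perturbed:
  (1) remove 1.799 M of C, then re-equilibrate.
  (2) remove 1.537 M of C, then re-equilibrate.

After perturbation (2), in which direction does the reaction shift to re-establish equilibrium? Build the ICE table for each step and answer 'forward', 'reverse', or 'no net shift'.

Direction: forward

Q₀ = 0.02471 vs Keq = 3.552 ⇒ Q<K, forward
Step 1:
                  A         C
  Initial     8.855     2.579
  Change     -4.328     4.328
  Equil       4.527     6.907
  solve Keq expr → x = 1.443; check Q = 3.552
Then remove 1.799 M of C.
Step 2:
                  A         C
  Initial     4.527     5.108
  Change    -0.7123    0.7123
  Equil       3.815      5.82
  solve Keq expr → x = 0.2374; check Q = 3.552
Then remove 1.537 M of C.
Step 3:
                  A         C
  Initial     3.815     4.283
  Change    -0.6085    0.6085
  Equil       3.206     4.892
  solve Keq expr → x = 0.2028; check Q = 3.552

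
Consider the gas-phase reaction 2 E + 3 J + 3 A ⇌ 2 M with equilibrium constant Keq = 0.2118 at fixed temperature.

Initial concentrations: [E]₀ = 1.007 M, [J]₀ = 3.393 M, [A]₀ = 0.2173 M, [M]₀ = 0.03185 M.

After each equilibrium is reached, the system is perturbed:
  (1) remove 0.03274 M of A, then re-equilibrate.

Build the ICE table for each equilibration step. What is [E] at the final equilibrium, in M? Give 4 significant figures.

[E]_eq = 0.9523 M

Q₀ = 0.002496 vs Keq = 0.2118 ⇒ Q<K, forward
Step 1:
                   E          J          A          M
  init         1.007      3.393     0.2173    0.03185
  Δ         -0.06837    -0.1026    -0.1026    0.06837
  eq          0.9386       3.29     0.1147     0.1002
  solve Keq expr → x = 0.03418; check Q = 0.2118
Then remove 0.03274 M of A.
Step 2:
                   E          J          A          M
  init        0.9386       3.29    0.08201     0.1002
  Δ          0.01363    0.02045    0.02045   -0.01363
  eq          0.9523      3.311     0.1025    0.08659
  solve Keq expr → x = -0.006817; check Q = 0.2118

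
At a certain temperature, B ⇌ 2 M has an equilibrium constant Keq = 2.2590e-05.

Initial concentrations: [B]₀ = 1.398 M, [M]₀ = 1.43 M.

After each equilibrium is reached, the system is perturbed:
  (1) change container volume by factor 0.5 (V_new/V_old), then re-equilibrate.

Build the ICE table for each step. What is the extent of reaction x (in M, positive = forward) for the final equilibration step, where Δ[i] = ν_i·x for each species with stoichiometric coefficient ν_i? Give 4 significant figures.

Q₀ = 1.463 vs Keq = 2.2590e-05 ⇒ Q>K, reverse
Step 1:
                   B          M
  I            1.398       1.43
  C           0.7115     -1.423
  E             2.11   0.006903
  solve Keq expr → x = -0.7115; check Q = 2.2590e-05
Then change container volume by factor 0.5 (V_new/V_old).
Step 2:
                   B          M
  I            4.219    0.01381
  C         0.002021  -0.004041
  E            4.221   0.009765
  solve Keq expr → x = -0.002021; check Q = 2.2590e-05

x = -0.002021 M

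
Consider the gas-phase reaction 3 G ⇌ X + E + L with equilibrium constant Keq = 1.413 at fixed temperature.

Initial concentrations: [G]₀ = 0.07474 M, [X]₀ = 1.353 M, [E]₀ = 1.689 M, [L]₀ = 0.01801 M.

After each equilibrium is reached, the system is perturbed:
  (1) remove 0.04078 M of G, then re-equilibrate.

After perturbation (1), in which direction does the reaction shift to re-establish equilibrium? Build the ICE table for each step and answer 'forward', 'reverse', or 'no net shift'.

Direction: reverse

Q₀ = 98.58 vs Keq = 1.413 ⇒ Q>K, reverse
Step 1:
                  G         X         E         L
  init      0.07474     1.353     1.689   0.01801
  Δ         0.05032  -0.01677  -0.01677  -0.01677
  eq         0.1251     1.336     1.672  0.001237
  solve Keq expr → x = -0.01677; check Q = 1.413
Then remove 0.04078 M of G.
Step 2:
                  G         X         E         L
  init      0.08428     1.336     1.672  0.001237
  Δ        0.002471 -8.2355e-04 -8.2355e-04 -8.2355e-04
  eq        0.08675     1.335     1.671 4.1329e-04
  solve Keq expr → x = -8.2355e-04; check Q = 1.413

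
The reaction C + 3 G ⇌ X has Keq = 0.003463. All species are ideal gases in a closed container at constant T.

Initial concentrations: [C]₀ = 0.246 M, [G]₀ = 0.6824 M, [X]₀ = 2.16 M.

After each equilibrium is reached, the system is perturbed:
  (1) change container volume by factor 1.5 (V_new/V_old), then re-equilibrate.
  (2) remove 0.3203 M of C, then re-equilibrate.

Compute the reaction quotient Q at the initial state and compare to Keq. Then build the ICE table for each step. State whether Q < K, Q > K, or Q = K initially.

Q₀ = 27.63 vs Keq = 0.003463 ⇒ Q>K, reverse
Step 1:
                  C         G         X
  init        0.246    0.6824      2.16
  Δ           1.436     4.308    -1.436
  eq          1.682      4.99     0.724
  solve Keq expr → x = -1.436; check Q = 0.003463
Then change container volume by factor 1.5 (V_new/V_old).
Step 2:
                  C         G         X
  init        1.121     3.327    0.4826
  Δ           0.203     0.609    -0.203
  eq          1.324     3.936    0.2797
  solve Keq expr → x = -0.203; check Q = 0.003463
Then remove 0.3203 M of C.
Step 3:
                  C         G         X
  init        1.004     3.936    0.2797
  Δ          0.0391    0.1173   -0.0391
  eq          1.043     4.053    0.2406
  solve Keq expr → x = -0.0391; check Q = 0.003463

Q₀ = 27.63; Q > K (proceeds reverse)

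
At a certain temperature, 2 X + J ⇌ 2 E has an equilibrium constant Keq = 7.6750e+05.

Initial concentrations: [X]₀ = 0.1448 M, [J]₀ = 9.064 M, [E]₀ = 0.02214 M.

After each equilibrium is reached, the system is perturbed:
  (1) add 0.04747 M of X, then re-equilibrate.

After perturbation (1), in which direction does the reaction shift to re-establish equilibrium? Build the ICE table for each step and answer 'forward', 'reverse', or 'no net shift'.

Direction: forward

Q₀ = 0.002579 vs Keq = 7.6750e+05 ⇒ Q<K, forward
Step 1:
                    X           J           E
  Initial      0.1448       9.064     0.02214
  Change      -0.1447    -0.07237      0.1447
  Equil    6.3524e-05       8.992      0.1669
  solve Keq expr → x = 0.07237; check Q = 7.6750e+05
Then add 0.04747 M of X.
Step 2:
                    X           J           E
  Initial     0.04753       8.992      0.1669
  Change     -0.04745    -0.02373     0.04745
  Equil    8.1695e-05       8.968      0.2143
  solve Keq expr → x = 0.02373; check Q = 7.6750e+05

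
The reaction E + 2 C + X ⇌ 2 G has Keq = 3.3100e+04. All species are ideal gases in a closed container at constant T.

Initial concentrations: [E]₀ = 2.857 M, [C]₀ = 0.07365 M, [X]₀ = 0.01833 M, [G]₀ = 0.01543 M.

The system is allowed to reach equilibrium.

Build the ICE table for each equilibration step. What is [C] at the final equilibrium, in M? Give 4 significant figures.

[C]_eq = 0.03703 M

Q₀ = 0.8381 vs Keq = 3.3100e+04 ⇒ Q<K, forward
Step 1:
                    E           C           X           G
  init          2.857     0.07365     0.01833     0.01543
  Δ          -0.01831    -0.03662    -0.01831     0.03662
  eq            2.839     0.03703  2.1024e-05     0.05205
  solve Keq expr → x = 0.01831; check Q = 3.3100e+04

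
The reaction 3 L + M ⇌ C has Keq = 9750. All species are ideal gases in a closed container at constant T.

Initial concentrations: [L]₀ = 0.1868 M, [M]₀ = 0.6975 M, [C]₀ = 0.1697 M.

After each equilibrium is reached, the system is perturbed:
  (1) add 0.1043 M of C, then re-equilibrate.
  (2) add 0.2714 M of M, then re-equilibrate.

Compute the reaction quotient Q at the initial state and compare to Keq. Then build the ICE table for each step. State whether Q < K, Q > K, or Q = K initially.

Q₀ = 37.33; Q < K (proceeds forward)

Q₀ = 37.33 vs Keq = 9750 ⇒ Q<K, forward
Step 1:
                  L         M         C
  init       0.1868    0.6975    0.1697
  Δ         -0.1541  -0.05135   0.05135
  eq        0.03274    0.6461    0.2211
  solve Keq expr → x = 0.05135; check Q = 9750
Then add 0.1043 M of C.
Step 2:
                  L         M         C
  init      0.03274    0.6461    0.3254
  Δ        0.004417  0.001472 -0.001472
  eq        0.03716    0.6476    0.3239
  solve Keq expr → x = -0.001472; check Q = 9750
Then add 0.2714 M of M.
Step 3:
                  L         M         C
  init      0.03716     0.919    0.3239
  Δ        -0.00403 -0.001343  0.001343
  eq        0.03313    0.9177    0.3252
  solve Keq expr → x = 0.001343; check Q = 9750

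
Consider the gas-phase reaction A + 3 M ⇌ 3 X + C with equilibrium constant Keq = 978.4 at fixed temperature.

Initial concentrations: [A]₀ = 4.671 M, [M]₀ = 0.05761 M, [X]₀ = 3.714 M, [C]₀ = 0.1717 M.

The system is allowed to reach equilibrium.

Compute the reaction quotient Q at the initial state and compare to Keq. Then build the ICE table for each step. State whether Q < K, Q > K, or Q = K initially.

Q₀ = 9849 vs Keq = 978.4 ⇒ Q>K, reverse
Step 1:
                    A           M           X           C
  I             4.671     0.05761       3.714      0.1717
  C            0.0199     0.05969    -0.05969     -0.0199
  E             4.691      0.1173       3.654      0.1518
  solve Keq expr → x = -0.0199; check Q = 978.4

Q₀ = 9849; Q > K (proceeds reverse)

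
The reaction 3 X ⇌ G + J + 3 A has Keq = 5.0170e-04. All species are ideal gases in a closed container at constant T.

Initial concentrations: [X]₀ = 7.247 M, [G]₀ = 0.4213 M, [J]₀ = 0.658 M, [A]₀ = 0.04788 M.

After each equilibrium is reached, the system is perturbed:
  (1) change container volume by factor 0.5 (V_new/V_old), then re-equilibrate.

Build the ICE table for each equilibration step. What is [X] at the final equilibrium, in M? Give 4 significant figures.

Q₀ = 7.9948e-08 vs Keq = 5.0170e-04 ⇒ Q<K, forward
Step 1:
                    X           G           J           A
  Initial       7.247      0.4213       0.658     0.04788
  Change      -0.6027      0.2009      0.2009      0.6027
  Equil         6.644      0.6222      0.8589      0.6506
  solve Keq expr → x = 0.2009; check Q = 5.0170e-04
Then change container volume by factor 0.5 (V_new/V_old).
Step 2:
                    X           G           J           A
  Initial       13.29       1.244       1.718       1.301
  Change       0.4003     -0.1334     -0.1334     -0.4003
  Equil         13.69       1.111       1.584      0.9009
  solve Keq expr → x = -0.1334; check Q = 5.0170e-04

[X]_eq = 13.69 M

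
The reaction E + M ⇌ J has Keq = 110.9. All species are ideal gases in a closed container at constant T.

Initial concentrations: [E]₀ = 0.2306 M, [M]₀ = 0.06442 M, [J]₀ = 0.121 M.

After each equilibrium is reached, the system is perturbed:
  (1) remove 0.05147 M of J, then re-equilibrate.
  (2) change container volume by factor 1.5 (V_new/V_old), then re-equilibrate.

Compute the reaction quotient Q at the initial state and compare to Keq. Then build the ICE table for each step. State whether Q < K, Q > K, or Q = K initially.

Q₀ = 8.145; Q < K (proceeds forward)

Q₀ = 8.145 vs Keq = 110.9 ⇒ Q<K, forward
Step 1:
                    E           M           J
  I            0.2306     0.06442       0.121
  C          -0.05535    -0.05535     0.05535
  E            0.1753    0.009073      0.1763
  solve Keq expr → x = 0.05535; check Q = 110.9
Then remove 0.05147 M of J.
Step 2:
                    E           M           J
  I            0.1753    0.009073      0.1249
  C         -0.002431   -0.002431    0.002431
  E            0.1728    0.006642      0.1273
  solve Keq expr → x = 0.002431; check Q = 110.9
Then change container volume by factor 1.5 (V_new/V_old).
Step 3:
                    E           M           J
  I            0.1152    0.004428     0.08487
  C          0.001953    0.001953   -0.001953
  E            0.1172    0.006381     0.08292
  solve Keq expr → x = -0.001953; check Q = 110.9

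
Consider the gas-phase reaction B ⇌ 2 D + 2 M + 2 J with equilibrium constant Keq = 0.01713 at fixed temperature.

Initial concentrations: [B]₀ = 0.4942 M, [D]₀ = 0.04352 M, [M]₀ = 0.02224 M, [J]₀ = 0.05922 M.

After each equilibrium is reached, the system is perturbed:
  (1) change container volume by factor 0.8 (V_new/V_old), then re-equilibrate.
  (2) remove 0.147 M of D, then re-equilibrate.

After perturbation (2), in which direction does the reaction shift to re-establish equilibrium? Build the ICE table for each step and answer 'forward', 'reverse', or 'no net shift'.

Q₀ = 6.6479e-09 vs Keq = 0.01713 ⇒ Q<K, forward
Step 1:
                  B         D         M         J
  I          0.4942   0.04352   0.02224   0.05922
  C         -0.1878    0.3755    0.3755    0.3755
  E          0.3064     0.419    0.3977    0.4347
  solve Keq expr → x = 0.1878; check Q = 0.01713
Then change container volume by factor 0.8 (V_new/V_old).
Step 2:
                  B         D         M         J
  I          0.3831    0.5238    0.4972    0.5434
  C         0.04052  -0.08105  -0.08105  -0.08105
  E          0.4236    0.4427    0.4161    0.4624
  solve Keq expr → x = -0.04052; check Q = 0.01713
Then remove 0.147 M of D.
Step 3:
                  B         D         M         J
  I          0.4236    0.2957    0.4161    0.4624
  C        -0.02505    0.0501    0.0501    0.0501
  E          0.3985    0.3458    0.4662    0.5125
  solve Keq expr → x = 0.02505; check Q = 0.01713

Direction: forward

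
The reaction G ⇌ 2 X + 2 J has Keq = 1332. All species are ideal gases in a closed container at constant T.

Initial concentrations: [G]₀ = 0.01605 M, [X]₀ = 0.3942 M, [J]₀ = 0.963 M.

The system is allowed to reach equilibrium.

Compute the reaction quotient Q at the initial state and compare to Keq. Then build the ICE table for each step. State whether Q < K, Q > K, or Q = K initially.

Q₀ = 8.979; Q < K (proceeds forward)

Q₀ = 8.979 vs Keq = 1332 ⇒ Q<K, forward
Step 1:
                   G          X          J
  Initial    0.01605     0.3942      0.963
  Change    -0.01592    0.03183    0.03183
  Equil   1.3486e-04      0.426     0.9948
  solve Keq expr → x = 0.01592; check Q = 1332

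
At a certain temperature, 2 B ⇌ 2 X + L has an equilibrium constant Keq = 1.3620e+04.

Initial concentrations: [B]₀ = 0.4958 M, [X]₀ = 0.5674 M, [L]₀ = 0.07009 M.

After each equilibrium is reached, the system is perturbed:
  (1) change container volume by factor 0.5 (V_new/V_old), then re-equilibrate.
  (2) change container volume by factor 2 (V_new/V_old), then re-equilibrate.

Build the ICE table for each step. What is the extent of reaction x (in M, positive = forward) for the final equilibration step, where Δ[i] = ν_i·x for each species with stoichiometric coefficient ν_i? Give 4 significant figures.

Q₀ = 0.0918 vs Keq = 1.3620e+04 ⇒ Q<K, forward
Step 1:
                  B         X         L
  init       0.4958    0.5674   0.07009
  Δ         -0.4907    0.4907    0.2454
  eq       0.005092     1.058    0.3154
  solve Keq expr → x = 0.2454; check Q = 1.3620e+04
Then change container volume by factor 0.5 (V_new/V_old).
Step 2:
                  B         X         L
  init      0.01018     2.116    0.6309
  Δ        0.004166 -0.004166 -0.002083
  eq        0.01435     2.112    0.6288
  solve Keq expr → x = -0.002083; check Q = 1.3620e+04
Then change container volume by factor 2 (V_new/V_old).
Step 3:
                  B         X         L
  init     0.007175     1.056    0.3144
  Δ       -0.002083  0.002083  0.001042
  eq       0.005092     1.058    0.3154
  solve Keq expr → x = 0.001042; check Q = 1.3620e+04

x = 0.001042 M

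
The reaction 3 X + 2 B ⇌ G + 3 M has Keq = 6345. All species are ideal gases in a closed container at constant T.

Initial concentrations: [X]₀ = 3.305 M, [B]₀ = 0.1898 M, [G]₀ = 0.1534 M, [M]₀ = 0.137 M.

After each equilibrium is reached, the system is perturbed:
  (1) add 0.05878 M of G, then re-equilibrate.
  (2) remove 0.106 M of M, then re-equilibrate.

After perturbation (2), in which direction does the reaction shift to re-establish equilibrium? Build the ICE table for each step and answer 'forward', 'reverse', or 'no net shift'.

Q₀ = 3.0331e-04 vs Keq = 6345 ⇒ Q<K, forward
Step 1:
                   X          B          G          M
  init         3.305     0.1898     0.1534      0.137
  Δ          -0.2842    -0.1895    0.09474     0.2842
  eq           3.021 3.2561e-04     0.2481     0.4212
  solve Keq expr → x = 0.09474; check Q = 6345
Then add 0.05878 M of G.
Step 2:
                   X          B          G          M
  init         3.021 3.2561e-04     0.3069     0.4212
  Δ       5.4641e-05 3.6427e-05 -1.8214e-05 -5.4641e-05
  eq           3.021 3.6204e-04     0.3069     0.4212
  solve Keq expr → x = -1.8214e-05; check Q = 6345
Then remove 0.106 M of M.
Step 3:
                   X          B          G          M
  init         3.021 3.6204e-04     0.3069     0.3152
  Δ       -1.9113e-04 -1.2742e-04 6.3711e-05 1.9113e-04
  eq           3.021 2.3462e-04      0.307     0.3153
  solve Keq expr → x = 6.3711e-05; check Q = 6345

Direction: forward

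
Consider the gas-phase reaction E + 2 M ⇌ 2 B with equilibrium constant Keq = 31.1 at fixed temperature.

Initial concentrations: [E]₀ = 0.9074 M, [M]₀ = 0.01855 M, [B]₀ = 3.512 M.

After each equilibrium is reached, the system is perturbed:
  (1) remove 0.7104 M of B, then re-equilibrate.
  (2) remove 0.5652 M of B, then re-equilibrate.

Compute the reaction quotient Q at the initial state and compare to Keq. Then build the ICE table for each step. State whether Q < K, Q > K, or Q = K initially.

Q₀ = 3.9502e+04; Q > K (proceeds reverse)

Q₀ = 3.9502e+04 vs Keq = 31.1 ⇒ Q>K, reverse
Step 1:
                   E          M          B
  Initial     0.9074    0.01855      3.512
  Change      0.2435     0.4871    -0.4871
  Equil        1.151     0.5056      3.025
  solve Keq expr → x = -0.2435; check Q = 31.1
Then remove 0.7104 M of B.
Step 2:
                   E          M          B
  Initial      1.151     0.5056      2.315
  Change    -0.04722   -0.09443    0.09443
  Equil        1.104     0.4112      2.409
  solve Keq expr → x = 0.04722; check Q = 31.1
Then remove 0.5652 M of B.
Step 3:
                   E          M          B
  Initial      1.104     0.4112      1.844
  Change    -0.03868   -0.07736    0.07736
  Equil        1.065     0.3338      1.921
  solve Keq expr → x = 0.03868; check Q = 31.1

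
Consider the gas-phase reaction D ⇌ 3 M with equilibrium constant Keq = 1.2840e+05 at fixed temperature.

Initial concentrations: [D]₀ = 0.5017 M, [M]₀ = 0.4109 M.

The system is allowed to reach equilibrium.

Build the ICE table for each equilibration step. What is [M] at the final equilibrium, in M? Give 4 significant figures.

Q₀ = 0.1383 vs Keq = 1.2840e+05 ⇒ Q<K, forward
Step 1:
                  D         M
  init       0.5017    0.4109
  Δ         -0.5016     1.505
  eq      5.4766e-05     1.916
  solve Keq expr → x = 0.5016; check Q = 1.2840e+05

[M]_eq = 1.916 M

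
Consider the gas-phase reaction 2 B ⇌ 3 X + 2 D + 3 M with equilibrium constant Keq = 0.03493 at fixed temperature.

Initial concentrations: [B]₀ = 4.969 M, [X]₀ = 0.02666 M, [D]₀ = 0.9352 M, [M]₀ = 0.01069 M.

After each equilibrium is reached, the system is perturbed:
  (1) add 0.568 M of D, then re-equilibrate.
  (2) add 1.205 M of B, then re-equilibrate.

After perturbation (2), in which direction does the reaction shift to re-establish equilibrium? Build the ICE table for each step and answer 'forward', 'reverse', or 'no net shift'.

Q₀ = 8.1994e-13 vs Keq = 0.03493 ⇒ Q<K, forward
Step 1:
                   B          X          D          M
  Initial      4.969    0.02666     0.9352    0.01069
  Change     -0.5378     0.8067     0.5378     0.8067
  Equil        4.431     0.8334      1.473     0.8174
  solve Keq expr → x = 0.2689; check Q = 0.03493
Then add 0.568 M of D.
Step 2:
                   B          X          D          M
  Initial      4.431     0.8334      2.041     0.8174
  Change     0.05064   -0.07596   -0.05064   -0.07596
  Equil        4.482     0.7574       1.99     0.7414
  solve Keq expr → x = -0.02532; check Q = 0.03493
Then add 1.205 M of B.
Step 3:
                   B          X          D          M
  Initial      5.687     0.7574       1.99     0.7414
  Change    -0.03681    0.05522    0.03681    0.05522
  Equil         5.65     0.8126      2.027     0.7967
  solve Keq expr → x = 0.01841; check Q = 0.03493

Direction: forward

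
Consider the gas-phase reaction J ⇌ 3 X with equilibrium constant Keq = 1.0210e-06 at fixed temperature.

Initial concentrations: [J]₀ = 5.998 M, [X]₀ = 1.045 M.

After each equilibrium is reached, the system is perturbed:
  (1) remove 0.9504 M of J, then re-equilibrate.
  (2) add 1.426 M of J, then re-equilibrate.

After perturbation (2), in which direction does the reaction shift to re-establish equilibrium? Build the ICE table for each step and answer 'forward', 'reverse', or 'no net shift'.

Q₀ = 0.1903 vs Keq = 1.0210e-06 ⇒ Q>K, reverse
Step 1:
                    J           X
  I             5.998       1.045
  C            0.3421      -1.026
  E              6.34     0.01864
  solve Keq expr → x = -0.3421; check Q = 1.0210e-06
Then remove 0.9504 M of J.
Step 2:
                    J           X
  I              5.39     0.01864
  C        3.2724e-04 -9.8173e-04
  E              5.39     0.01766
  solve Keq expr → x = -3.2724e-04; check Q = 1.0210e-06
Then add 1.426 M of J.
Step 3:
                    J           X
  I             6.816     0.01766
  C       -4.7880e-04    0.001436
  E             6.816     0.01909
  solve Keq expr → x = 4.7880e-04; check Q = 1.0210e-06

Direction: forward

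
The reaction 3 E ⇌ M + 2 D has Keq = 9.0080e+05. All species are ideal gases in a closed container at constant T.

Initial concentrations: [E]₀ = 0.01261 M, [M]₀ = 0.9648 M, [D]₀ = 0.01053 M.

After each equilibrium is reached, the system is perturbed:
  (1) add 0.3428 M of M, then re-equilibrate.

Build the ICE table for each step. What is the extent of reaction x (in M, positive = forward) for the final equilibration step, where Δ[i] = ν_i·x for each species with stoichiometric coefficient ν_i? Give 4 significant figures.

Q₀ = 53.35 vs Keq = 9.0080e+05 ⇒ Q<K, forward
Step 1:
                  E         M         D
  Initial   0.01261    0.9648   0.01053
  Change   -0.01189  0.003965   0.00793
  Equil   7.1561e-04    0.9688   0.01846
  solve Keq expr → x = 0.003965; check Q = 9.0080e+05
Then add 0.3428 M of M.
Step 2:
                  E         M         D
  Initial 7.1561e-04     1.312   0.01846
  Change  7.4613e-05 -2.4871e-05 -4.9742e-05
  Equil   7.9023e-04     1.312   0.01841
  solve Keq expr → x = -2.4871e-05; check Q = 9.0080e+05

x = -2.4871e-05 M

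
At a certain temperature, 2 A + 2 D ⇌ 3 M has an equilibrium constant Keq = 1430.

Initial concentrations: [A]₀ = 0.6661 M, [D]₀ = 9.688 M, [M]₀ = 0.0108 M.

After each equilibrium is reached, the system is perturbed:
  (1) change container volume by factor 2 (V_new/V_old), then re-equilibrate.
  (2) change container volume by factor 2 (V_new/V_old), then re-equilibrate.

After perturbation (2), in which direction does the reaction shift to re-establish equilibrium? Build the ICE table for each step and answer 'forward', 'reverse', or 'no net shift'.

Direction: reverse

Q₀ = 3.0250e-08 vs Keq = 1430 ⇒ Q<K, forward
Step 1:
                    A           D           M
  init         0.6661       9.688      0.0108
  Δ           -0.6631     -0.6631      0.9947
  eq         0.002954       9.025       1.006
  solve Keq expr → x = 0.3316; check Q = 1430
Then change container volume by factor 2 (V_new/V_old).
Step 2:
                    A           D           M
  init       0.001477       4.512      0.5028
  Δ        6.0594e-04  6.0594e-04 -9.0892e-04
  eq         0.002083       4.513      0.5019
  solve Keq expr → x = -3.0297e-04; check Q = 1430
Then change container volume by factor 2 (V_new/V_old).
Step 3:
                    A           D           M
  init       0.001042       2.257      0.2509
  Δ        4.2554e-04  4.2554e-04 -6.3832e-04
  eq         0.001467       2.257      0.2503
  solve Keq expr → x = -2.1277e-04; check Q = 1430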